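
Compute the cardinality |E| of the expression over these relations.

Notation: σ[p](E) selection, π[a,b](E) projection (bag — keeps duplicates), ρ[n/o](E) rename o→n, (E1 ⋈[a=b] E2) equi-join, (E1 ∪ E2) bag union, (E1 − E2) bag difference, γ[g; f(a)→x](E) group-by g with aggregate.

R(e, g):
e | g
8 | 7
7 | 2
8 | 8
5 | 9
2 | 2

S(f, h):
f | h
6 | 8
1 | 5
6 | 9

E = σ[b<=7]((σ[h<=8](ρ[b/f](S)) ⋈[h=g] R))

Stepwise |·|:
  S → 3
  ρ[b/f](S) → 3
  σ[h<=8](ρ[b/f](S)) → 2
  R → 5
  (σ[h<=8](ρ[b/f](S)) ⋈[h=g] R) → 1
  σ[b<=7]((σ[h<=8](ρ[b/f](S)) ⋈[h=g] R)) → 1

|E| = 1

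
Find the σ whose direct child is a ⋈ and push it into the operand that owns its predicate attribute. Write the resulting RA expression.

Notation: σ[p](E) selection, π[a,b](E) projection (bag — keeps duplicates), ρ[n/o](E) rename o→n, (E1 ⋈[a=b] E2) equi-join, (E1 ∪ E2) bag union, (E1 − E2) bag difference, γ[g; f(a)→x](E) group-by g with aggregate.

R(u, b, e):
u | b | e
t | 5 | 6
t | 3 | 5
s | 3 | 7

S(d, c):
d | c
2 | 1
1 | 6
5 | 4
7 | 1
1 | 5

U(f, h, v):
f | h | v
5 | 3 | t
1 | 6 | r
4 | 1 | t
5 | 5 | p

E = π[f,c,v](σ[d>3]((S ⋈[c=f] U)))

σ filters on d, owned by the left side.
E' = π[f,c,v]((σ[d>3](S) ⋈[c=f] U))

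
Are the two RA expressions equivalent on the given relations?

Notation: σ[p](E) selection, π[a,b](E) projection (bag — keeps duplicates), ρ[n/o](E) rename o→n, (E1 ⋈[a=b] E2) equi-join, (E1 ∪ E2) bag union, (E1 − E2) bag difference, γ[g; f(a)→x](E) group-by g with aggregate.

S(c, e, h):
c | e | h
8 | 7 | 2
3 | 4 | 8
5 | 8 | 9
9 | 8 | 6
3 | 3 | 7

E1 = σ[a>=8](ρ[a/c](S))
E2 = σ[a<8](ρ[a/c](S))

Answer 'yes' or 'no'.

E1 subexpression sizes:
  S → 5
  ρ[a/c](S) → 5
  σ[a>=8](ρ[a/c](S)) → 2
E2 subexpression sizes:
  S → 5
  ρ[a/c](S) → 5
  σ[a<8](ρ[a/c](S)) → 3

E1 result:
a | e | h
8 | 7 | 2
9 | 8 | 6
E2 result:
a | e | h
3 | 3 | 7
3 | 4 | 8
5 | 8 | 9
Witness: (3, 4, 8) appears 0× in E1 but 1× in E2.

no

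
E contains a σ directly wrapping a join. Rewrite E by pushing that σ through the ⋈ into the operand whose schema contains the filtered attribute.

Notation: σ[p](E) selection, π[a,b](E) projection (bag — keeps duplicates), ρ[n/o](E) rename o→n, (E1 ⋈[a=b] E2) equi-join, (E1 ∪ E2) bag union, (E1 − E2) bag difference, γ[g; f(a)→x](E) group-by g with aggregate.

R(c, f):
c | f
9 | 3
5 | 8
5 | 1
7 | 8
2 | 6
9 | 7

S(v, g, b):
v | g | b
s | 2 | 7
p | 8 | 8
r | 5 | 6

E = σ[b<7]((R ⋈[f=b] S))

σ filters on b, owned by the right side.
E' = (R ⋈[f=b] σ[b<7](S))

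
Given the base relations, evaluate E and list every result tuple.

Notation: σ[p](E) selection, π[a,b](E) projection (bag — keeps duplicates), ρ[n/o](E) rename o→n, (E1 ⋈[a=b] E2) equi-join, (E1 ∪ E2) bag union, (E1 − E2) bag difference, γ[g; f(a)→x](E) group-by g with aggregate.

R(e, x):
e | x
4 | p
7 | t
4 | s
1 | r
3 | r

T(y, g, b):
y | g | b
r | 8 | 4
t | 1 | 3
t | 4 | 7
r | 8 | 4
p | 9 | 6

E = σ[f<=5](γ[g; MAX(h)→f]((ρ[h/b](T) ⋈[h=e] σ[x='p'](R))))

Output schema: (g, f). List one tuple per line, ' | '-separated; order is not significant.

Row counts bottom-up:
  T → 5
  ρ[h/b](T) → 5
  R → 5
  σ[x='p'](R) → 1
  (ρ[h/b](T) ⋈[h=e] σ[x='p'](R)) → 2
  γ[g; MAX(h)→f]((ρ[h/b](T) ⋈[h=e] σ[x='p'](R))) → 1
  σ[f<=5](γ[g; MAX(h)→f]((ρ[h/b](T) ⋈[h=e] σ[x='p'](R)))) → 1

== RESULT ==
g | f
8 | 4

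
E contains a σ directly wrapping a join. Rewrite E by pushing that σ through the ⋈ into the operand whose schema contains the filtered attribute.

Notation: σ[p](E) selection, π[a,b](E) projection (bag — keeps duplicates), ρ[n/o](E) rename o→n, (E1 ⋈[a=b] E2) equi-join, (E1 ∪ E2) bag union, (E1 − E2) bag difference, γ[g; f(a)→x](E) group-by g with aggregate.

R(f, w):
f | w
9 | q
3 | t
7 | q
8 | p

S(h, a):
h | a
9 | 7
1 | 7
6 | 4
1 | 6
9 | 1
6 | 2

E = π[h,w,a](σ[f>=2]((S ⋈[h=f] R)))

σ filters on f, owned by the right side.
E' = π[h,w,a]((S ⋈[h=f] σ[f>=2](R)))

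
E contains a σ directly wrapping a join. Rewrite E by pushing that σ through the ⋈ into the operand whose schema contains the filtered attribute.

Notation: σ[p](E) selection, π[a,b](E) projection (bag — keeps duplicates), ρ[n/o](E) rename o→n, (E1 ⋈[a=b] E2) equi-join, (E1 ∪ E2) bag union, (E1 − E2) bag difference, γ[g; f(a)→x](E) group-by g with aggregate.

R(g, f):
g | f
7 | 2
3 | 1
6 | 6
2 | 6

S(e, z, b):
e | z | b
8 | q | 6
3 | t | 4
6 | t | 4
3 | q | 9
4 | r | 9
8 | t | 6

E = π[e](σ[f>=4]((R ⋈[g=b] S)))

σ filters on f, owned by the left side.
E' = π[e]((σ[f>=4](R) ⋈[g=b] S))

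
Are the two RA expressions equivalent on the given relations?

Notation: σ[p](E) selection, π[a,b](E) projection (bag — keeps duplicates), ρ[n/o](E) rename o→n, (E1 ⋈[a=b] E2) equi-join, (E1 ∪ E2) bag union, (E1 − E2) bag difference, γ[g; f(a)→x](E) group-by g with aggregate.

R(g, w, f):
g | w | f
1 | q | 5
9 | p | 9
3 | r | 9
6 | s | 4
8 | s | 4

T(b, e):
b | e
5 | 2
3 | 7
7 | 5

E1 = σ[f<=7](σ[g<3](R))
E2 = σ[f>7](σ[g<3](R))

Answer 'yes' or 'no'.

E1 subexpression sizes:
  R → 5
  σ[g<3](R) → 1
  σ[f<=7](σ[g<3](R)) → 1
E2 subexpression sizes:
  R → 5
  σ[g<3](R) → 1
  σ[f>7](σ[g<3](R)) → 0

E1 result:
g | w | f
1 | q | 5
E2 result:
g | w | f
(0 rows)
Witness: (1, 'q', 5) appears 1× in E1 but 0× in E2.

no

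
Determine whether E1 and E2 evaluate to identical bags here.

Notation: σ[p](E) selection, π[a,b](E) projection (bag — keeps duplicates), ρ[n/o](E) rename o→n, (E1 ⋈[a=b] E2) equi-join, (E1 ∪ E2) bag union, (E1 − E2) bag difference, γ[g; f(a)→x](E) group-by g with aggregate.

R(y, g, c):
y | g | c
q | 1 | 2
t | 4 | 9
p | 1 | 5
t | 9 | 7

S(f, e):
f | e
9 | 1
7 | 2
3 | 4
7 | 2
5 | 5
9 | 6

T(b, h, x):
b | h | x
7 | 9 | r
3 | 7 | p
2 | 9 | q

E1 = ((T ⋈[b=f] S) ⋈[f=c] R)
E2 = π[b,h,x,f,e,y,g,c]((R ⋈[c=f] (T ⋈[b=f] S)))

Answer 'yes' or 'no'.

E1 row counts bottom-up:
  T → 3
  S → 6
  (T ⋈[b=f] S) → 3
  R → 4
  ((T ⋈[b=f] S) ⋈[f=c] R) → 2
E2 row counts bottom-up:
  R → 4
  T → 3
  S → 6
  (T ⋈[b=f] S) → 3
  (R ⋈[c=f] (T ⋈[b=f] S)) → 2
  π[b,h,x,f,e,y,g,c]((R ⋈[c=f] (T ⋈[b=f] S))) → 2

E1 and E2 produce the same multiset:
b | h | x | f | e | y | g | c
7 | 9 | r | 7 | 2 | t | 9 | 7
7 | 9 | r | 7 | 2 | t | 9 | 7

yes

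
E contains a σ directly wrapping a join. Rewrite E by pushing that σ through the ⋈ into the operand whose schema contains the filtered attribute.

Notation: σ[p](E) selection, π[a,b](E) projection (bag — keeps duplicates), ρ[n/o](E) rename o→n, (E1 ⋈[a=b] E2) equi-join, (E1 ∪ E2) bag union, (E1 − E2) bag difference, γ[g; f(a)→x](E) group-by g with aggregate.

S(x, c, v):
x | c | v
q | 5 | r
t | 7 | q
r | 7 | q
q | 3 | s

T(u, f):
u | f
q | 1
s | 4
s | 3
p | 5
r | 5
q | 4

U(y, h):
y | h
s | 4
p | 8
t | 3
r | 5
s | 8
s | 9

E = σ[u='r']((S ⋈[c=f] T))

σ filters on u, owned by the right side.
E' = (S ⋈[c=f] σ[u='r'](T))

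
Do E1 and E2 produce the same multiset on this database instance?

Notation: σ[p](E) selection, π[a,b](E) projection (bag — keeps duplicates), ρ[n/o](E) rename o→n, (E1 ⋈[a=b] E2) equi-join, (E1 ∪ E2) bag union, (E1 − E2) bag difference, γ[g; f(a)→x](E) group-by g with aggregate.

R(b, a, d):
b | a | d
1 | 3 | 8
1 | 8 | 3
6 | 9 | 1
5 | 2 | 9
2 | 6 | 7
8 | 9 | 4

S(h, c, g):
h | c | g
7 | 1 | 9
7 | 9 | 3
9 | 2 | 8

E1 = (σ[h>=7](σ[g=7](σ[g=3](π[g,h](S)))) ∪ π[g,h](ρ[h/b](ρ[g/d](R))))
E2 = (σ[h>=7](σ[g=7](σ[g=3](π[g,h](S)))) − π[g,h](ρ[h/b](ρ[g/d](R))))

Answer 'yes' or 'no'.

E1 stepwise |·|:
  S → 3
  π[g,h](S) → 3
  σ[g=3](π[g,h](S)) → 1
  σ[g=7](σ[g=3](π[g,h](S))) → 0
  σ[h>=7](σ[g=7](σ[g=3](π[g,h](S)))) → 0
  R → 6
  ρ[g/d](R) → 6
  ρ[h/b](ρ[g/d](R)) → 6
  π[g,h](ρ[h/b](ρ[g/d](R))) → 6
  (σ[h>=7](σ[g=7](σ[g=3](π[g,h](S)))) ∪ π[g,h](ρ[h/b](ρ[g/d](R)))) → 6
E2 stepwise |·|:
  S → 3
  π[g,h](S) → 3
  σ[g=3](π[g,h](S)) → 1
  σ[g=7](σ[g=3](π[g,h](S))) → 0
  σ[h>=7](σ[g=7](σ[g=3](π[g,h](S)))) → 0
  R → 6
  ρ[g/d](R) → 6
  ρ[h/b](ρ[g/d](R)) → 6
  π[g,h](ρ[h/b](ρ[g/d](R))) → 6
  (σ[h>=7](σ[g=7](σ[g=3](π[g,h](S)))) − π[g,h](ρ[h/b](ρ[g/d](R)))) → 0

E1 result:
g | h
1 | 6
3 | 1
4 | 8
7 | 2
8 | 1
9 | 5
E2 result:
g | h
(0 rows)
Witness: (9, 5) appears 1× in E1 but 0× in E2.

no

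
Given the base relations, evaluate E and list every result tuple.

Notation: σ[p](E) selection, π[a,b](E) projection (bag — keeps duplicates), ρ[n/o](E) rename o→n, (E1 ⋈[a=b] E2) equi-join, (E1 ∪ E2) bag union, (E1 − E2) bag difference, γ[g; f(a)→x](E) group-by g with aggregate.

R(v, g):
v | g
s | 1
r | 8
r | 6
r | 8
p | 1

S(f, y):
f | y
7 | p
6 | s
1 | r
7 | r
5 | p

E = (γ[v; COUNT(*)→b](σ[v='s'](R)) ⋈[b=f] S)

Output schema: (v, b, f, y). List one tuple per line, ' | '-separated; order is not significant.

Per-node cardinality:
  R → 5
  σ[v='s'](R) → 1
  γ[v; COUNT(*)→b](σ[v='s'](R)) → 1
  S → 5
  (γ[v; COUNT(*)→b](σ[v='s'](R)) ⋈[b=f] S) → 1

== RESULT ==
v | b | f | y
s | 1 | 1 | r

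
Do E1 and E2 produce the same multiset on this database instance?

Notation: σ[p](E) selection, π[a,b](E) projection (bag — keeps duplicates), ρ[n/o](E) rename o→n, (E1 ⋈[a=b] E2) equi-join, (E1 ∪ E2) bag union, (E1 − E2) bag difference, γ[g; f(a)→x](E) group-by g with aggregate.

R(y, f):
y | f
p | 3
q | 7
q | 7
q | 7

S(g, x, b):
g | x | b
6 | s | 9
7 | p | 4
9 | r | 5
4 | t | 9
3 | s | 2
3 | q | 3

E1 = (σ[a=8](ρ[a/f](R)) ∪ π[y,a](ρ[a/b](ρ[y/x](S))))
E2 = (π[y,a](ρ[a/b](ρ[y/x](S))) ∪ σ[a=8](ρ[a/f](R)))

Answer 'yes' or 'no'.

E1 per-node cardinality:
  R → 4
  ρ[a/f](R) → 4
  σ[a=8](ρ[a/f](R)) → 0
  S → 6
  ρ[y/x](S) → 6
  ρ[a/b](ρ[y/x](S)) → 6
  π[y,a](ρ[a/b](ρ[y/x](S))) → 6
  (σ[a=8](ρ[a/f](R)) ∪ π[y,a](ρ[a/b](ρ[y/x](S)))) → 6
E2 per-node cardinality:
  S → 6
  ρ[y/x](S) → 6
  ρ[a/b](ρ[y/x](S)) → 6
  π[y,a](ρ[a/b](ρ[y/x](S))) → 6
  R → 4
  ρ[a/f](R) → 4
  σ[a=8](ρ[a/f](R)) → 0
  (π[y,a](ρ[a/b](ρ[y/x](S))) ∪ σ[a=8](ρ[a/f](R))) → 6

E1 and E2 produce the same multiset:
y | a
p | 4
q | 3
r | 5
s | 2
s | 9
t | 9

yes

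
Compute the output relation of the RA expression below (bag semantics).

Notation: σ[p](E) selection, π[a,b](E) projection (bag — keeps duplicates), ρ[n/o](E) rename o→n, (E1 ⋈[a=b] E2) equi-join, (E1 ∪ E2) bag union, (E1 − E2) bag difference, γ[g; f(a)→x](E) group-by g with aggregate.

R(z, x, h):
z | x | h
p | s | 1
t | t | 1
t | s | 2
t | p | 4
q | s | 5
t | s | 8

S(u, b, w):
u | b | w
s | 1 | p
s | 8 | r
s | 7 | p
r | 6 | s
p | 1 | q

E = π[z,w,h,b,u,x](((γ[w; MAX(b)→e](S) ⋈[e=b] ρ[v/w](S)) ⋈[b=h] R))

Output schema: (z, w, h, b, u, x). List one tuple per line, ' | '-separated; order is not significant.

Row counts bottom-up:
  S → 5
  γ[w; MAX(b)→e](S) → 4
  S → 5
  ρ[v/w](S) → 5
  (γ[w; MAX(b)→e](S) ⋈[e=b] ρ[v/w](S)) → 5
  R → 6
  ((γ[w; MAX(b)→e](S) ⋈[e=b] ρ[v/w](S)) ⋈[b=h] R) → 5
  π[z,w,h,b,u,x](((γ[w; MAX(b)→e](S) ⋈[e=b] ρ[v/w](S)) ⋈[b=h] R)) → 5

== RESULT ==
z | w | h | b | u | x
p | q | 1 | 1 | p | s
p | q | 1 | 1 | s | s
t | q | 1 | 1 | p | t
t | q | 1 | 1 | s | t
t | r | 8 | 8 | s | s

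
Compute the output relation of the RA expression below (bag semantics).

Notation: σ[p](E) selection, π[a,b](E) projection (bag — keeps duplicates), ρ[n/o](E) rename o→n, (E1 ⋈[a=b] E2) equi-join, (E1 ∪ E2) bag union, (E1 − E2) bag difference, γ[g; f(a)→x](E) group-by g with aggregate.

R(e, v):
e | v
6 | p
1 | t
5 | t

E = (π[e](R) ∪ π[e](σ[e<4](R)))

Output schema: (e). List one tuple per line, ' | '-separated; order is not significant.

Row counts bottom-up:
  R → 3
  π[e](R) → 3
  R → 3
  σ[e<4](R) → 1
  π[e](σ[e<4](R)) → 1
  (π[e](R) ∪ π[e](σ[e<4](R))) → 4

== RESULT ==
e
1
1
5
6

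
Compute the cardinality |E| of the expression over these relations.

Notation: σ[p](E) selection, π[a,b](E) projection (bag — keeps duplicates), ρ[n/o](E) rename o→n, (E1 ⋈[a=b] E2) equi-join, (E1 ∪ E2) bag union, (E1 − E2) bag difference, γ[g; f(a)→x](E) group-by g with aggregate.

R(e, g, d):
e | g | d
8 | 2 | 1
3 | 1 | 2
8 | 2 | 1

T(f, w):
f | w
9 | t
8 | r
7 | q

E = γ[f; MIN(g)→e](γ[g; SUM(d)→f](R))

Subexpression sizes:
  R → 3
  γ[g; SUM(d)→f](R) → 2
  γ[f; MIN(g)→e](γ[g; SUM(d)→f](R)) → 1

|E| = 1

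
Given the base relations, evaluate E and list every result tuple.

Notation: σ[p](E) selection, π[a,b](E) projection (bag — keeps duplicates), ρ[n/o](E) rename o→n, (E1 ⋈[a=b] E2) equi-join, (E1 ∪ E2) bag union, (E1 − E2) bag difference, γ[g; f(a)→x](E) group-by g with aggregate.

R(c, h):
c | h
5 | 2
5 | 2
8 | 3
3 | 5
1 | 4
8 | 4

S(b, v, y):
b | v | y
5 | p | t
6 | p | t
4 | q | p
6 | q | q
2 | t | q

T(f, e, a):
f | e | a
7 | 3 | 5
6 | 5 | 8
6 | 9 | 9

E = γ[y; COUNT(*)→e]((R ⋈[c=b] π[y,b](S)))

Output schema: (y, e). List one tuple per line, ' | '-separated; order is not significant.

Row counts bottom-up:
  R → 6
  S → 5
  π[y,b](S) → 5
  (R ⋈[c=b] π[y,b](S)) → 2
  γ[y; COUNT(*)→e]((R ⋈[c=b] π[y,b](S))) → 1

== RESULT ==
y | e
t | 2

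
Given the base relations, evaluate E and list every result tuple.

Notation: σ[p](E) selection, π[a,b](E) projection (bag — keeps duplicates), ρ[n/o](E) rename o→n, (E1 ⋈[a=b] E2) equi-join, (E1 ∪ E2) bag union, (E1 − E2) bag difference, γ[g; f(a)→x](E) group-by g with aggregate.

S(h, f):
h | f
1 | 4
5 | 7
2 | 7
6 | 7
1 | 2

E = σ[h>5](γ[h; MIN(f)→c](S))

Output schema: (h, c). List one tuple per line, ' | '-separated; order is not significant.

Stepwise |·|:
  S → 5
  γ[h; MIN(f)→c](S) → 4
  σ[h>5](γ[h; MIN(f)→c](S)) → 1

== RESULT ==
h | c
6 | 7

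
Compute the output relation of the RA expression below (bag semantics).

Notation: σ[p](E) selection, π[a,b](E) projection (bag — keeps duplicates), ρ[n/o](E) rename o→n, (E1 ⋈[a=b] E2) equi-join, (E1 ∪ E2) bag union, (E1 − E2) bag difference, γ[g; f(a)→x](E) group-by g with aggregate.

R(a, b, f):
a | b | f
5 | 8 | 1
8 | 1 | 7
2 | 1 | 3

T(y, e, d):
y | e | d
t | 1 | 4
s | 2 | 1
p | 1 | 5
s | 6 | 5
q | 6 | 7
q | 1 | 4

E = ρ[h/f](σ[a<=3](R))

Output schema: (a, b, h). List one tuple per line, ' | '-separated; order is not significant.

Row counts bottom-up:
  R → 3
  σ[a<=3](R) → 1
  ρ[h/f](σ[a<=3](R)) → 1

== RESULT ==
a | b | h
2 | 1 | 3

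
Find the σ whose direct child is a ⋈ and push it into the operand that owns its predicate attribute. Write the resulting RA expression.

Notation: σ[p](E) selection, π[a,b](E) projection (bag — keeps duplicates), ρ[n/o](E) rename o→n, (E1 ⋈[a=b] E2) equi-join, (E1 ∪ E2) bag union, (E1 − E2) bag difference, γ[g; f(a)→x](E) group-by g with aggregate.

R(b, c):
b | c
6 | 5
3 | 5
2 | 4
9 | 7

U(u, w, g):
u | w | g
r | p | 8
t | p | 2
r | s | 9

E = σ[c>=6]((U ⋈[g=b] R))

σ filters on c, owned by the right side.
E' = (U ⋈[g=b] σ[c>=6](R))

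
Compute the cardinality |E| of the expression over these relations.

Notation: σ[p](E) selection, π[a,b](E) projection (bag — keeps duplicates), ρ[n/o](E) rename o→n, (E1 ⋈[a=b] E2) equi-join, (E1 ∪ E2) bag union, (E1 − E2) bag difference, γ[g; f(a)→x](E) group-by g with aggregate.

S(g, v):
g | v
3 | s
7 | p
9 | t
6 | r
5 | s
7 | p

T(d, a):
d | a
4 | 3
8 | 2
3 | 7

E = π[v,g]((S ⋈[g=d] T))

Per-node cardinality:
  S → 6
  T → 3
  (S ⋈[g=d] T) → 1
  π[v,g]((S ⋈[g=d] T)) → 1

|E| = 1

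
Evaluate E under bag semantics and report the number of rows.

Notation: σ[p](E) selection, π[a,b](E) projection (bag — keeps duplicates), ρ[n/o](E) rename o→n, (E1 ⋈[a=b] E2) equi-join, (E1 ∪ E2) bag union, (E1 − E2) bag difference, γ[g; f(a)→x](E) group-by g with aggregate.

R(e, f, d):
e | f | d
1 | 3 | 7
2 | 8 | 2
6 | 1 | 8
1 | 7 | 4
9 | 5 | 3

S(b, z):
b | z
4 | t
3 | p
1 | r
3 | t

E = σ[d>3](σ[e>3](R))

Subexpression sizes:
  R → 5
  σ[e>3](R) → 2
  σ[d>3](σ[e>3](R)) → 1

|E| = 1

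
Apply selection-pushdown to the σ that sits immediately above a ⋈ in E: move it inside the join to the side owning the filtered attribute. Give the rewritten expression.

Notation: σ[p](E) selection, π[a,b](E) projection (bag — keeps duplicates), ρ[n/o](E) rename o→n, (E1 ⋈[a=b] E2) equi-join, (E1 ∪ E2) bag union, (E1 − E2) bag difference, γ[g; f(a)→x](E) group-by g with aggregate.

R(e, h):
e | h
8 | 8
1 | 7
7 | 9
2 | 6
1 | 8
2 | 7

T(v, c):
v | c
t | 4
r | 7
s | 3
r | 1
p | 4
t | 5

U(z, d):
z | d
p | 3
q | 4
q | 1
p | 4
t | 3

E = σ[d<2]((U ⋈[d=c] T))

σ filters on d, owned by the left side.
E' = (σ[d<2](U) ⋈[d=c] T)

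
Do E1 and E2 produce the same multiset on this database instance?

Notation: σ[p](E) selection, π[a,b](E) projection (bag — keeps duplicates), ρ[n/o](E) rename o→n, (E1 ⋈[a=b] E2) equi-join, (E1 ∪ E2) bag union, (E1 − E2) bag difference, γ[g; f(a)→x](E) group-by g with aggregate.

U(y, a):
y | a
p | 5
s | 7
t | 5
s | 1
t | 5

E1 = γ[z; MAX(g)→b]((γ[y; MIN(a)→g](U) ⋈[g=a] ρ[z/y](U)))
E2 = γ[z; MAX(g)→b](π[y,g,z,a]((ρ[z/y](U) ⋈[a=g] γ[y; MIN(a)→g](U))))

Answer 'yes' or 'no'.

E1 stepwise |·|:
  U → 5
  γ[y; MIN(a)→g](U) → 3
  U → 5
  ρ[z/y](U) → 5
  (γ[y; MIN(a)→g](U) ⋈[g=a] ρ[z/y](U)) → 7
  γ[z; MAX(g)→b]((γ[y; MIN(a)→g](U) ⋈[g=a] ρ[z/y](U))) → 3
E2 stepwise |·|:
  U → 5
  ρ[z/y](U) → 5
  U → 5
  γ[y; MIN(a)→g](U) → 3
  (ρ[z/y](U) ⋈[a=g] γ[y; MIN(a)→g](U)) → 7
  π[y,g,z,a]((ρ[z/y](U) ⋈[a=g] γ[y; MIN(a)→g](U))) → 7
  γ[z; MAX(g)→b](π[y,g,z,a]((ρ[z/y](U) ⋈[a=g] γ[y; MIN(a)→g](U)))) → 3

E1 and E2 produce the same multiset:
z | b
p | 5
s | 1
t | 5

yes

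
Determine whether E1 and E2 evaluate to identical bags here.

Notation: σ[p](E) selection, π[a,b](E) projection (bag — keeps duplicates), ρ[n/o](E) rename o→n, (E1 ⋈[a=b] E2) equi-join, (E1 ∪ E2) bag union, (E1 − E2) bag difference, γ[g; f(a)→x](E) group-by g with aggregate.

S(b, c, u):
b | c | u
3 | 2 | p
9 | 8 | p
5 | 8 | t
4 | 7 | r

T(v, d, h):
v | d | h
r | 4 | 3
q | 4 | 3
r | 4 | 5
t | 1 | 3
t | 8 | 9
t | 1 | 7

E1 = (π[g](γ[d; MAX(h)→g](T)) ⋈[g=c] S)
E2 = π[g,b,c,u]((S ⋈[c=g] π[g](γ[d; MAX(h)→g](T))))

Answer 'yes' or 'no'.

E1 stepwise |·|:
  T → 6
  γ[d; MAX(h)→g](T) → 3
  π[g](γ[d; MAX(h)→g](T)) → 3
  S → 4
  (π[g](γ[d; MAX(h)→g](T)) ⋈[g=c] S) → 1
E2 stepwise |·|:
  S → 4
  T → 6
  γ[d; MAX(h)→g](T) → 3
  π[g](γ[d; MAX(h)→g](T)) → 3
  (S ⋈[c=g] π[g](γ[d; MAX(h)→g](T))) → 1
  π[g,b,c,u]((S ⋈[c=g] π[g](γ[d; MAX(h)→g](T)))) → 1

E1 and E2 produce the same multiset:
g | b | c | u
7 | 4 | 7 | r

yes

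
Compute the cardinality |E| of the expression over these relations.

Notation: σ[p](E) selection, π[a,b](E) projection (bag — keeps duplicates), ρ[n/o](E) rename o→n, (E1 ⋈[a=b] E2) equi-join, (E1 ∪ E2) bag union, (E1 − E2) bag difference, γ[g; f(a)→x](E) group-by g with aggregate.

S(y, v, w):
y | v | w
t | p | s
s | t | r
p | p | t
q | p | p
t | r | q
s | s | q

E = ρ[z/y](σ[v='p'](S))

Row counts bottom-up:
  S → 6
  σ[v='p'](S) → 3
  ρ[z/y](σ[v='p'](S)) → 3

|E| = 3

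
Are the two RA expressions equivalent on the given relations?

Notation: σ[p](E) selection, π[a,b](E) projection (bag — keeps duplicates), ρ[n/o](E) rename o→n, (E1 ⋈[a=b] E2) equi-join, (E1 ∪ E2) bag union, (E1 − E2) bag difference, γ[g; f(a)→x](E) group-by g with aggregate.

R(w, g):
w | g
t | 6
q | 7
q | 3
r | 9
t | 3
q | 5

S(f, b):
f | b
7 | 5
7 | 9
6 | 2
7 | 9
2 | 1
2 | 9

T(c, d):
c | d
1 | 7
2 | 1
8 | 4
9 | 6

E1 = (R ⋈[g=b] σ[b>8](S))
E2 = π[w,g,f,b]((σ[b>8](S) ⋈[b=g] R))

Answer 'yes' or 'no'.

E1 subexpression sizes:
  R → 6
  S → 6
  σ[b>8](S) → 3
  (R ⋈[g=b] σ[b>8](S)) → 3
E2 subexpression sizes:
  S → 6
  σ[b>8](S) → 3
  R → 6
  (σ[b>8](S) ⋈[b=g] R) → 3
  π[w,g,f,b]((σ[b>8](S) ⋈[b=g] R)) → 3

E1 and E2 produce the same multiset:
w | g | f | b
r | 9 | 2 | 9
r | 9 | 7 | 9
r | 9 | 7 | 9

yes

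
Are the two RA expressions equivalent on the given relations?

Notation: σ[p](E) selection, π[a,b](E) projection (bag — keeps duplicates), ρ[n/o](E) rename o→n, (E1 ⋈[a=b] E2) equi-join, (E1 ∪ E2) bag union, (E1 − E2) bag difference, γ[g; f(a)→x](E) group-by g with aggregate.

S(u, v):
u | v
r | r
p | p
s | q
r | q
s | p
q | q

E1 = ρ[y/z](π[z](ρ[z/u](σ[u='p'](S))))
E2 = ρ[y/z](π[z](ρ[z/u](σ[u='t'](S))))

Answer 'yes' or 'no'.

E1 subexpression sizes:
  S → 6
  σ[u='p'](S) → 1
  ρ[z/u](σ[u='p'](S)) → 1
  π[z](ρ[z/u](σ[u='p'](S))) → 1
  ρ[y/z](π[z](ρ[z/u](σ[u='p'](S)))) → 1
E2 subexpression sizes:
  S → 6
  σ[u='t'](S) → 0
  ρ[z/u](σ[u='t'](S)) → 0
  π[z](ρ[z/u](σ[u='t'](S))) → 0
  ρ[y/z](π[z](ρ[z/u](σ[u='t'](S)))) → 0

E1 result:
y
p
E2 result:
y
(0 rows)
Witness: ('p',) appears 1× in E1 but 0× in E2.

no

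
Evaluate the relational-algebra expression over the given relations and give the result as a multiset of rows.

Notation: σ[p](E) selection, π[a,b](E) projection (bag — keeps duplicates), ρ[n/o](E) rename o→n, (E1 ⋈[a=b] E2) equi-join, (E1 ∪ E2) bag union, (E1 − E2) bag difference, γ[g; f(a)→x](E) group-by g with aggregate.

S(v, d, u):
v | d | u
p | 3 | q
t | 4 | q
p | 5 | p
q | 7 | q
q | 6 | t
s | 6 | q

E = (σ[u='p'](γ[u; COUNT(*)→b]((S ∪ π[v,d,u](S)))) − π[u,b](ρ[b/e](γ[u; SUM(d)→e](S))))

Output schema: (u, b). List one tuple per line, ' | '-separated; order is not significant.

Stepwise |·|:
  S → 6
  S → 6
  π[v,d,u](S) → 6
  (S ∪ π[v,d,u](S)) → 12
  γ[u; COUNT(*)→b]((S ∪ π[v,d,u](S))) → 3
  σ[u='p'](γ[u; COUNT(*)→b]((S ∪ π[v,d,u](S)))) → 1
  S → 6
  γ[u; SUM(d)→e](S) → 3
  ρ[b/e](γ[u; SUM(d)→e](S)) → 3
  π[u,b](ρ[b/e](γ[u; SUM(d)→e](S))) → 3
  (σ[u='p'](γ[u; COUNT(*)→b]((S ∪ π[v,d,u](S)))) − π[u,b](ρ[b/e](γ[u; SUM(d)→e](S)))) → 1

== RESULT ==
u | b
p | 2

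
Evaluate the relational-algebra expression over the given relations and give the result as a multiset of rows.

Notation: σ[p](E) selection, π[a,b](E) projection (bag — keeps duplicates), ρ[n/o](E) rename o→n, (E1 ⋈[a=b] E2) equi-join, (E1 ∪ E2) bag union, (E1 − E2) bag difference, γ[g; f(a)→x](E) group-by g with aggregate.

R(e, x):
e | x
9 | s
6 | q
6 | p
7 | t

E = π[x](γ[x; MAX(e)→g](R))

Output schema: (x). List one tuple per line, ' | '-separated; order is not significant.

Stepwise |·|:
  R → 4
  γ[x; MAX(e)→g](R) → 4
  π[x](γ[x; MAX(e)→g](R)) → 4

== RESULT ==
x
p
q
s
t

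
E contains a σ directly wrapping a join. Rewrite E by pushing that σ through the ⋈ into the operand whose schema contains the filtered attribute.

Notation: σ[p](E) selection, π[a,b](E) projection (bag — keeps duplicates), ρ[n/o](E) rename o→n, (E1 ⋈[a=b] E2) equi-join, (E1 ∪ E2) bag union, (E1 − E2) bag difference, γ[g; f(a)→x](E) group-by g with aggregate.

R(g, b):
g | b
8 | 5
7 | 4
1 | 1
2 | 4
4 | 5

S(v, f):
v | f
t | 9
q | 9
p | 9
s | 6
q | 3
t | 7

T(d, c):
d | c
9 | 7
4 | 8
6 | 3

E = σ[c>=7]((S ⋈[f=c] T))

σ filters on c, owned by the right side.
E' = (S ⋈[f=c] σ[c>=7](T))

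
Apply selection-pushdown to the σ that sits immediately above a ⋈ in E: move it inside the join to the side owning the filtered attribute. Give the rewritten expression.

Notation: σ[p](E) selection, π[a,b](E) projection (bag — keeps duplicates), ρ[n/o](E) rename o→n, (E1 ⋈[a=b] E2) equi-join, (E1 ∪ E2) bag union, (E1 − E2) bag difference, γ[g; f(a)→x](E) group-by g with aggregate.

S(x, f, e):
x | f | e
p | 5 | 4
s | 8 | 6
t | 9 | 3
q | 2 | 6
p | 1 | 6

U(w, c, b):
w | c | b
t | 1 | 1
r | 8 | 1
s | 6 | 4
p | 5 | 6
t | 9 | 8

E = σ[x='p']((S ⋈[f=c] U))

σ filters on x, owned by the left side.
E' = (σ[x='p'](S) ⋈[f=c] U)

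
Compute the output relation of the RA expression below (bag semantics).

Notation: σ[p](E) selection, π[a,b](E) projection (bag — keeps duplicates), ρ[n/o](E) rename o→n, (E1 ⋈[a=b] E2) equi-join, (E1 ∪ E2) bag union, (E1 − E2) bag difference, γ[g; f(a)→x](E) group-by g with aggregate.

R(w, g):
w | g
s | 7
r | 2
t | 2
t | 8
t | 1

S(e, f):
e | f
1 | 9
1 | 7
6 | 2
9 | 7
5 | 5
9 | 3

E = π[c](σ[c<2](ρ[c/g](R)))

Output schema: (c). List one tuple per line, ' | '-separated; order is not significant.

Per-node cardinality:
  R → 5
  ρ[c/g](R) → 5
  σ[c<2](ρ[c/g](R)) → 1
  π[c](σ[c<2](ρ[c/g](R))) → 1

== RESULT ==
c
1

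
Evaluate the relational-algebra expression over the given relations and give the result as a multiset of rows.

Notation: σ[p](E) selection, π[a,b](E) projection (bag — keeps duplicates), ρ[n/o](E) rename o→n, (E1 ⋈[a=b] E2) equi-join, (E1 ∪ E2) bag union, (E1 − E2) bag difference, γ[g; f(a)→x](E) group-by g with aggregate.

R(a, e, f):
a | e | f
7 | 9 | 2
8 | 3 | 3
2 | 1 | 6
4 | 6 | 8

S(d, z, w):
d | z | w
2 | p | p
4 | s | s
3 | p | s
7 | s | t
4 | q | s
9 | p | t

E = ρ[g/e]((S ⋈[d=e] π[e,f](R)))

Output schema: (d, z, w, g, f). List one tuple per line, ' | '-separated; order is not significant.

Per-node cardinality:
  S → 6
  R → 4
  π[e,f](R) → 4
  (S ⋈[d=e] π[e,f](R)) → 2
  ρ[g/e]((S ⋈[d=e] π[e,f](R))) → 2

== RESULT ==
d | z | w | g | f
3 | p | s | 3 | 3
9 | p | t | 9 | 2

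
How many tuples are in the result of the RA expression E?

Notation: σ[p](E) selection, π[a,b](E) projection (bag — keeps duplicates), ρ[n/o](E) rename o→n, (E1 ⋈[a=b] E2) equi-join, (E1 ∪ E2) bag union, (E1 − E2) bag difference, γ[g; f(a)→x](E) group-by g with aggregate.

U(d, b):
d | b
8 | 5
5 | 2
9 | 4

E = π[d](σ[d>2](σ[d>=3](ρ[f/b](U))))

Per-node cardinality:
  U → 3
  ρ[f/b](U) → 3
  σ[d>=3](ρ[f/b](U)) → 3
  σ[d>2](σ[d>=3](ρ[f/b](U))) → 3
  π[d](σ[d>2](σ[d>=3](ρ[f/b](U)))) → 3

|E| = 3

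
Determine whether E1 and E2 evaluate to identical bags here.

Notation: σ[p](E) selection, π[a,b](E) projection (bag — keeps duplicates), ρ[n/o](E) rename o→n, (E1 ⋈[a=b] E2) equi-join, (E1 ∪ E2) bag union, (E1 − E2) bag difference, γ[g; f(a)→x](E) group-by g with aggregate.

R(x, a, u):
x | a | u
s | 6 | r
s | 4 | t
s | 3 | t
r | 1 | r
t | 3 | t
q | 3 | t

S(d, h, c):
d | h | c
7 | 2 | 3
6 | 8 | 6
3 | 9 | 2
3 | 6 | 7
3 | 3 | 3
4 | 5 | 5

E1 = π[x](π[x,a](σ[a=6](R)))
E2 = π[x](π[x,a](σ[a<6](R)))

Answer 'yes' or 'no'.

E1 per-node cardinality:
  R → 6
  σ[a=6](R) → 1
  π[x,a](σ[a=6](R)) → 1
  π[x](π[x,a](σ[a=6](R))) → 1
E2 per-node cardinality:
  R → 6
  σ[a<6](R) → 5
  π[x,a](σ[a<6](R)) → 5
  π[x](π[x,a](σ[a<6](R))) → 5

E1 result:
x
s
E2 result:
x
q
r
s
s
t
Witness: ('q',) appears 0× in E1 but 1× in E2.

no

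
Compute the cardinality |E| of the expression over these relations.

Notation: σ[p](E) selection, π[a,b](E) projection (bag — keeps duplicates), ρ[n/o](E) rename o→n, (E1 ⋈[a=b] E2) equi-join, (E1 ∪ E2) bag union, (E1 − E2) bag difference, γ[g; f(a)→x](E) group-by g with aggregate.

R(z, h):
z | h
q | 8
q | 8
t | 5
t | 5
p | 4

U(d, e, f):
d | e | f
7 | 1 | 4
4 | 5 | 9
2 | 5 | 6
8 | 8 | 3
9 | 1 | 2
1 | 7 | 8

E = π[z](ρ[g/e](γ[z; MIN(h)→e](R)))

Row counts bottom-up:
  R → 5
  γ[z; MIN(h)→e](R) → 3
  ρ[g/e](γ[z; MIN(h)→e](R)) → 3
  π[z](ρ[g/e](γ[z; MIN(h)→e](R))) → 3

|E| = 3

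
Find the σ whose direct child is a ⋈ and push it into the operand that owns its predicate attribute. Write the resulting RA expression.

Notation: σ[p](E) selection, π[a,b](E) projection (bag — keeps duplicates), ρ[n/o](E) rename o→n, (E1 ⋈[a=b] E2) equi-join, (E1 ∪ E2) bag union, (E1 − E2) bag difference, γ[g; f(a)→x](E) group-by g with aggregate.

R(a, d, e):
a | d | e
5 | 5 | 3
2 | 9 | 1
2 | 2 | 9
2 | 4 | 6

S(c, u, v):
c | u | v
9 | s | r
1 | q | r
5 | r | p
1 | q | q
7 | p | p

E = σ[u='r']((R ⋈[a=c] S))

σ filters on u, owned by the right side.
E' = (R ⋈[a=c] σ[u='r'](S))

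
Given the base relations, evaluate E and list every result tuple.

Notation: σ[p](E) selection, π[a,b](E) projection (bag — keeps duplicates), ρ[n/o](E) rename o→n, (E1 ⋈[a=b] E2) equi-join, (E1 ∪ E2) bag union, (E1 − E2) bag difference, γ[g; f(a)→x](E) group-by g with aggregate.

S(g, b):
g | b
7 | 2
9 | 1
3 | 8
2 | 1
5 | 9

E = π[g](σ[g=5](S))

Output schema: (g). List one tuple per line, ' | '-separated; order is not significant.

Stepwise |·|:
  S → 5
  σ[g=5](S) → 1
  π[g](σ[g=5](S)) → 1

== RESULT ==
g
5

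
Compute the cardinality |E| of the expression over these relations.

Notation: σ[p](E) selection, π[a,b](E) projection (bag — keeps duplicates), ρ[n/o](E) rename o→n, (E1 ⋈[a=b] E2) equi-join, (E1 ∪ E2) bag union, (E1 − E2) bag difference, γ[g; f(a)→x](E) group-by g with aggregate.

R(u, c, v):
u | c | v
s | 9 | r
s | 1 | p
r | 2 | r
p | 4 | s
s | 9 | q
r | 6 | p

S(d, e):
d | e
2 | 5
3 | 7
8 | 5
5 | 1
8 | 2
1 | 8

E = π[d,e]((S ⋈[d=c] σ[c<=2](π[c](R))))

Subexpression sizes:
  S → 6
  R → 6
  π[c](R) → 6
  σ[c<=2](π[c](R)) → 2
  (S ⋈[d=c] σ[c<=2](π[c](R))) → 2
  π[d,e]((S ⋈[d=c] σ[c<=2](π[c](R)))) → 2

|E| = 2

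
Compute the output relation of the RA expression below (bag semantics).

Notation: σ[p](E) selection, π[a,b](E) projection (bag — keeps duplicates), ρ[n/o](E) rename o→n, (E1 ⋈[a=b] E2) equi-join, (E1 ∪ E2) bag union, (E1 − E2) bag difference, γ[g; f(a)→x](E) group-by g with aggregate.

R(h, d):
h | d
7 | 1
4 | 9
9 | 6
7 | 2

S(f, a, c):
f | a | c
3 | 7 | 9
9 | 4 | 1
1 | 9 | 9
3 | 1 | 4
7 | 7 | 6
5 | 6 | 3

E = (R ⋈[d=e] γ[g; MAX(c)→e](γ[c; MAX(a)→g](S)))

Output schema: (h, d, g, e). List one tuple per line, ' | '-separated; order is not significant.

Stepwise |·|:
  R → 4
  S → 6
  γ[c; MAX(a)→g](S) → 5
  γ[g; MAX(c)→e](γ[c; MAX(a)→g](S)) → 5
  (R ⋈[d=e] γ[g; MAX(c)→e](γ[c; MAX(a)→g](S))) → 3

== RESULT ==
h | d | g | e
4 | 9 | 9 | 9
7 | 1 | 4 | 1
9 | 6 | 7 | 6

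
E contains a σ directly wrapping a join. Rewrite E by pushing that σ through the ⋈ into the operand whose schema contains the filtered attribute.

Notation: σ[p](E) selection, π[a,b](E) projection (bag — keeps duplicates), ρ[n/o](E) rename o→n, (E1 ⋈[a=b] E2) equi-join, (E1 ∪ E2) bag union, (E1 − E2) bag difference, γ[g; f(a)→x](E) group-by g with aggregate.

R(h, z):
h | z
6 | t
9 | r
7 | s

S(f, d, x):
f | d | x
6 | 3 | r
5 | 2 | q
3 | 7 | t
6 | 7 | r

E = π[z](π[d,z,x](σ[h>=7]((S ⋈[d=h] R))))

σ filters on h, owned by the right side.
E' = π[z](π[d,z,x]((S ⋈[d=h] σ[h>=7](R))))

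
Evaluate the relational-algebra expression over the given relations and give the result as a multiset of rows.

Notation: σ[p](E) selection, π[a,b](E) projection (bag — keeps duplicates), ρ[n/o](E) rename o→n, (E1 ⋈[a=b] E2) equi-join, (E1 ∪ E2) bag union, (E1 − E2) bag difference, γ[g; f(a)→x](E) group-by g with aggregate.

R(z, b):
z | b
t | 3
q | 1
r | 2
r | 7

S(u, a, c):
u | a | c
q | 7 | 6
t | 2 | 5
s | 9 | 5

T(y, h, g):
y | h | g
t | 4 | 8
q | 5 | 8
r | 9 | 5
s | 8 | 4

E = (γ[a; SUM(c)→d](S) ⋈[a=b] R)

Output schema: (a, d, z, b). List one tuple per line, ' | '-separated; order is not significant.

Subexpression sizes:
  S → 3
  γ[a; SUM(c)→d](S) → 3
  R → 4
  (γ[a; SUM(c)→d](S) ⋈[a=b] R) → 2

== RESULT ==
a | d | z | b
2 | 5 | r | 2
7 | 6 | r | 7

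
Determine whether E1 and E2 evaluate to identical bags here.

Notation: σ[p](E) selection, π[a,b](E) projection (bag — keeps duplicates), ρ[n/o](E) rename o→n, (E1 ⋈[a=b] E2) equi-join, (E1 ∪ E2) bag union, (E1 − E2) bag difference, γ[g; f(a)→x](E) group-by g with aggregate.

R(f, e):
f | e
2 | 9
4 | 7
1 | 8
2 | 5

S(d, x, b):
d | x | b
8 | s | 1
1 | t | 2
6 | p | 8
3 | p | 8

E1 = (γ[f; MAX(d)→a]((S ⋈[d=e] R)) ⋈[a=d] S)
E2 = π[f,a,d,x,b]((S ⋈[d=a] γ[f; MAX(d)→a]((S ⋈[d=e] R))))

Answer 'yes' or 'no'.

E1 stepwise |·|:
  S → 4
  R → 4
  (S ⋈[d=e] R) → 1
  γ[f; MAX(d)→a]((S ⋈[d=e] R)) → 1
  S → 4
  (γ[f; MAX(d)→a]((S ⋈[d=e] R)) ⋈[a=d] S) → 1
E2 stepwise |·|:
  S → 4
  S → 4
  R → 4
  (S ⋈[d=e] R) → 1
  γ[f; MAX(d)→a]((S ⋈[d=e] R)) → 1
  (S ⋈[d=a] γ[f; MAX(d)→a]((S ⋈[d=e] R))) → 1
  π[f,a,d,x,b]((S ⋈[d=a] γ[f; MAX(d)→a]((S ⋈[d=e] R)))) → 1

E1 and E2 produce the same multiset:
f | a | d | x | b
1 | 8 | 8 | s | 1

yes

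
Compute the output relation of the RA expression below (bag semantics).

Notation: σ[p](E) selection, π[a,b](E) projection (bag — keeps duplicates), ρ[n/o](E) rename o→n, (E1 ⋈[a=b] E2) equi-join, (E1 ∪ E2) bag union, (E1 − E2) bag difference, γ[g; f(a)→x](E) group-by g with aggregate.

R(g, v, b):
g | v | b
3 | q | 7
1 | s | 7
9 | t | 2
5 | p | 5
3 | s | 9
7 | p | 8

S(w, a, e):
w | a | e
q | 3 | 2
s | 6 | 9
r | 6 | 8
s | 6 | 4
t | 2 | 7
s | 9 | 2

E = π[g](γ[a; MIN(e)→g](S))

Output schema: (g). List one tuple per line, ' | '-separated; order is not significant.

Stepwise |·|:
  S → 6
  γ[a; MIN(e)→g](S) → 4
  π[g](γ[a; MIN(e)→g](S)) → 4

== RESULT ==
g
2
2
4
7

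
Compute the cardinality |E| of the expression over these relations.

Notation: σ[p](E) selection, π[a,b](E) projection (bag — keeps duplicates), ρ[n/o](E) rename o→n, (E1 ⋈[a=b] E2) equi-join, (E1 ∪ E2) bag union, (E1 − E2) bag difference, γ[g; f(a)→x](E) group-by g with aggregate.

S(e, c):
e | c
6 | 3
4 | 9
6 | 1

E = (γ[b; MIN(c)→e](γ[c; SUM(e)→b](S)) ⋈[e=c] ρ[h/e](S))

Row counts bottom-up:
  S → 3
  γ[c; SUM(e)→b](S) → 3
  γ[b; MIN(c)→e](γ[c; SUM(e)→b](S)) → 2
  S → 3
  ρ[h/e](S) → 3
  (γ[b; MIN(c)→e](γ[c; SUM(e)→b](S)) ⋈[e=c] ρ[h/e](S)) → 2

|E| = 2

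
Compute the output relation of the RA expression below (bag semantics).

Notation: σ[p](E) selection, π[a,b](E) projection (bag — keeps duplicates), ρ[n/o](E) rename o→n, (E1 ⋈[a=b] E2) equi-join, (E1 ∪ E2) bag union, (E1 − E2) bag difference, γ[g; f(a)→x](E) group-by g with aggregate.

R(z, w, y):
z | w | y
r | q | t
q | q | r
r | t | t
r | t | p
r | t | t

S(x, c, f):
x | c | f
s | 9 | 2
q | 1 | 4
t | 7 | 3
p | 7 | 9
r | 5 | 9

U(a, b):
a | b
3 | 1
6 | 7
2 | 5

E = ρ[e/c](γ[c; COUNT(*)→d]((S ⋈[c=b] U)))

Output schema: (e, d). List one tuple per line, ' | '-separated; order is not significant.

Subexpression sizes:
  S → 5
  U → 3
  (S ⋈[c=b] U) → 4
  γ[c; COUNT(*)→d]((S ⋈[c=b] U)) → 3
  ρ[e/c](γ[c; COUNT(*)→d]((S ⋈[c=b] U))) → 3

== RESULT ==
e | d
1 | 1
5 | 1
7 | 2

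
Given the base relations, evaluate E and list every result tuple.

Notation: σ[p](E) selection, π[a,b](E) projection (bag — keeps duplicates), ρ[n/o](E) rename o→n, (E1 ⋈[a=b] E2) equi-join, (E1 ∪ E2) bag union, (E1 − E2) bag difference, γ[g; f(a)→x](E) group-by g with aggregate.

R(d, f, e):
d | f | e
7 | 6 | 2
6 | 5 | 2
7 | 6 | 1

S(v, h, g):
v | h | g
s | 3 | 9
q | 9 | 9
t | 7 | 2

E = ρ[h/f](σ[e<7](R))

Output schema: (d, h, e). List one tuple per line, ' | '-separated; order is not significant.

Stepwise |·|:
  R → 3
  σ[e<7](R) → 3
  ρ[h/f](σ[e<7](R)) → 3

== RESULT ==
d | h | e
6 | 5 | 2
7 | 6 | 1
7 | 6 | 2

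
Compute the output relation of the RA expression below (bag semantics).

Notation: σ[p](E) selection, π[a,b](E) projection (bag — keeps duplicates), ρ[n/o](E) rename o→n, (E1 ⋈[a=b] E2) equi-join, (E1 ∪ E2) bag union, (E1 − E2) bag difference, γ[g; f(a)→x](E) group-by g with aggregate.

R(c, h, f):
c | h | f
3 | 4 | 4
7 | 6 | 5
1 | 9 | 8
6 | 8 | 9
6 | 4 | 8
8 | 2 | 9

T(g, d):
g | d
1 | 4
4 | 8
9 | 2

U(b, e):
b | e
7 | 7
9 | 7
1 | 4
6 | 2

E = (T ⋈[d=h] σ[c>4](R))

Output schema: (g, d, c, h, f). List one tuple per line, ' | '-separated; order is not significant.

Row counts bottom-up:
  T → 3
  R → 6
  σ[c>4](R) → 4
  (T ⋈[d=h] σ[c>4](R)) → 3

== RESULT ==
g | d | c | h | f
1 | 4 | 6 | 4 | 8
4 | 8 | 6 | 8 | 9
9 | 2 | 8 | 2 | 9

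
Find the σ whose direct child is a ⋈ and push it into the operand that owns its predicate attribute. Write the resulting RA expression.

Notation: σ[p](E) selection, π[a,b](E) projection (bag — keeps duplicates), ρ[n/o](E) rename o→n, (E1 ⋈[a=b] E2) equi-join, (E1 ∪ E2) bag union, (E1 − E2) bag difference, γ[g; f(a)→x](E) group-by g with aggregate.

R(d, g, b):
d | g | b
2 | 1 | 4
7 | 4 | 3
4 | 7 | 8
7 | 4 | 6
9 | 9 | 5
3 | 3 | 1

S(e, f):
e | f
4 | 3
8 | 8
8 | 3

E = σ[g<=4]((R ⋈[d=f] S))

σ filters on g, owned by the left side.
E' = (σ[g<=4](R) ⋈[d=f] S)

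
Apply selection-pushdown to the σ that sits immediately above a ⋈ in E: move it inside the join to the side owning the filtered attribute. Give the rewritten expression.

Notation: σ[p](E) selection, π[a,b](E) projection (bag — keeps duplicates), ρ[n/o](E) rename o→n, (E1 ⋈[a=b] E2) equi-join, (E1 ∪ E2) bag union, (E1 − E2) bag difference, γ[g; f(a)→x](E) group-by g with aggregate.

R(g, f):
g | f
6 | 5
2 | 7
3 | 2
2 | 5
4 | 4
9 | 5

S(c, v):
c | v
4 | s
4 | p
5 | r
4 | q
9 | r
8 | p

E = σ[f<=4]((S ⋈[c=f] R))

σ filters on f, owned by the right side.
E' = (S ⋈[c=f] σ[f<=4](R))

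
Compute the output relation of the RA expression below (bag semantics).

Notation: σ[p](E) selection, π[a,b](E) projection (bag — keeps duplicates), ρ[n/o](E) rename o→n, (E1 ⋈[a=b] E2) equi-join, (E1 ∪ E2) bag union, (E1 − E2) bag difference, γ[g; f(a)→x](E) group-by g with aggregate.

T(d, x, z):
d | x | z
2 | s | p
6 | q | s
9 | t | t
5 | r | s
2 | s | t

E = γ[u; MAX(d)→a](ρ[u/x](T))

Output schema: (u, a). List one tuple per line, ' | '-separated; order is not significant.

Stepwise |·|:
  T → 5
  ρ[u/x](T) → 5
  γ[u; MAX(d)→a](ρ[u/x](T)) → 4

== RESULT ==
u | a
q | 6
r | 5
s | 2
t | 9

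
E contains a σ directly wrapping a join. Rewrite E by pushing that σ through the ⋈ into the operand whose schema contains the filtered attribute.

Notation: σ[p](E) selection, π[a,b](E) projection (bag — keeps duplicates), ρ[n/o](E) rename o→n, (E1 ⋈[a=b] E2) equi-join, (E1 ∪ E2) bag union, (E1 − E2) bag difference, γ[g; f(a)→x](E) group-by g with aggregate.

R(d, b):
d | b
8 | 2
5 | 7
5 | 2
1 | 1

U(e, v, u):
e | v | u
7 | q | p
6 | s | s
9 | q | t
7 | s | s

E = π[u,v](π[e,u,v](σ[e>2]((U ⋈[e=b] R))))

σ filters on e, owned by the left side.
E' = π[u,v](π[e,u,v]((σ[e>2](U) ⋈[e=b] R)))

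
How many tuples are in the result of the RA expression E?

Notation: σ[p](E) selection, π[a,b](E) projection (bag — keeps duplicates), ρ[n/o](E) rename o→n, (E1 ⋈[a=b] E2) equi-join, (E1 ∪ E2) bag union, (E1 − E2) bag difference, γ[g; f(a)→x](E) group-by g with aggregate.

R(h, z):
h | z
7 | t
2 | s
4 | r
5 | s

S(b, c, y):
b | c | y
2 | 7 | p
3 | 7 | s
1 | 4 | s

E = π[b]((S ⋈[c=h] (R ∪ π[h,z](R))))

Stepwise |·|:
  S → 3
  R → 4
  R → 4
  π[h,z](R) → 4
  (R ∪ π[h,z](R)) → 8
  (S ⋈[c=h] (R ∪ π[h,z](R))) → 6
  π[b]((S ⋈[c=h] (R ∪ π[h,z](R)))) → 6

|E| = 6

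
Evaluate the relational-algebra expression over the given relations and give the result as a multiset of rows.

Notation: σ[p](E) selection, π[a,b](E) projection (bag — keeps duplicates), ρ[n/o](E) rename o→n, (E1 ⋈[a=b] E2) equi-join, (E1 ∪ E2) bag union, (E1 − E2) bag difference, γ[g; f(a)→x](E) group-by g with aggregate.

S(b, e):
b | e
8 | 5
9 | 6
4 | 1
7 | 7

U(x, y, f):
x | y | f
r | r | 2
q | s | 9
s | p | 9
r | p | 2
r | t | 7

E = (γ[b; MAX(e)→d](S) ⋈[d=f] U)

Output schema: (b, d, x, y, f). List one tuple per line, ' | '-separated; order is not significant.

Row counts bottom-up:
  S → 4
  γ[b; MAX(e)→d](S) → 4
  U → 5
  (γ[b; MAX(e)→d](S) ⋈[d=f] U) → 1

== RESULT ==
b | d | x | y | f
7 | 7 | r | t | 7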